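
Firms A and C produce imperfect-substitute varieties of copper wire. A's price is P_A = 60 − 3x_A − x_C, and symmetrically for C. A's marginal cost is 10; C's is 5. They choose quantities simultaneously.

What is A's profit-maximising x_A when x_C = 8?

7

Firm A's profit: π = x_A(60 − 3x_A − x_C) − 10x_A.
∂π/∂x_A = 50 − 6x_A − x_C = 0 ⇒ x_A = 25/3 − (1/6)x_C.
At x_C = 8: x_A = 25/3 − (1/6)·8 = 7.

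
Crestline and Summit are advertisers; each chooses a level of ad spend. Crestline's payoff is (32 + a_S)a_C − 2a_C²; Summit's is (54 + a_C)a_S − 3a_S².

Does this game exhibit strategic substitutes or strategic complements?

strategic complements

Expanding Crestline's payoff: 32a_C + a_Sa_C − 2a_C².
∂π/∂a_C = 32 + a_S − 4a_C = 0, so a_C = 8 + 0.25a_S.
The best-response slope da_C/da_S = 0.25 > 0: the reaction function is upward-sloping, so the choices are strategic complements.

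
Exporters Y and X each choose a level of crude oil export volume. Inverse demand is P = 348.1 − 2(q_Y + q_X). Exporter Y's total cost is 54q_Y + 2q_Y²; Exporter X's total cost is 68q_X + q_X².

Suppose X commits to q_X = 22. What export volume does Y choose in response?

Exporter Y's profit: π = q_Y(348.1 − 2(q_Y + q_X)) − 54q_Y − 2q_Y².
∂π/∂q_Y = 294.1 − 8q_Y − 2q_X = 0, so q_Y = 36.7625 − 0.25q_X.
At q_X = 22: q_Y = 36.7625 − 0.25·22 = 31.2625.

31.2625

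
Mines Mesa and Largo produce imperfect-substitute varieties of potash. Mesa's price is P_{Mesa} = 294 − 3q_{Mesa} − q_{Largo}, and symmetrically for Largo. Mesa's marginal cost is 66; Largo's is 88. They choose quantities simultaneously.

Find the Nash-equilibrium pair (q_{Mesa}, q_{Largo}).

33.2, 28.8

Mine Mesa's profit: π = q_{Mesa}(294 − 3q_{Mesa} − q_{Largo}) − 66q_{Mesa}.
∂π/∂q_{Mesa} = 228 − 6q_{Mesa} − q_{Largo} = 0 ⇒ q_{Mesa} = 38 − (1/6)q_{Largo}.
Similarly q_{Largo} = 103/3 − (1/6)q_{Mesa}.
Solving the two reaction functions simultaneously: (1 − (−1/6)(−1/6))q_{Mesa} = 38 − (1/6)·(103/3), so (35/36)q_{Mesa} = 581/18 and q_{Mesa} = 33.2.
Then q_{Largo} = 103/3 − (1/6)·33.2 = 28.8.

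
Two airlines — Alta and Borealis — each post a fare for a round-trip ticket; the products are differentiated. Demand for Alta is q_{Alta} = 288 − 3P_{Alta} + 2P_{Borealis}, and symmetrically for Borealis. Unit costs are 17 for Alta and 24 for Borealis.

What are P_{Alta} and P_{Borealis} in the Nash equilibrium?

Alta's profit: π = (P_{Alta} − 17)(288 − 3P_{Alta} + 2P_{Borealis}).
∂π/∂P_{Alta} = 339 − 6P_{Alta} + 2P_{Borealis} = 0 ⇒ P_{Alta} = 56.5 + (1/3)P_{Borealis}.
Similarly P_{Borealis} = 60 + (1/3)P_{Alta}.
Plugging P_{Borealis} into Alta's best response: P_{Alta} = 56.5 + (1/3)(60 + (1/3)P_{Alta}) ⇒ (8/9)P_{Alta} = 76.5, so P_{Alta} = 86.0625.
Then P_{Borealis} = 60 + (1/3)·86.0625 = 88.6875.

86.0625, 88.6875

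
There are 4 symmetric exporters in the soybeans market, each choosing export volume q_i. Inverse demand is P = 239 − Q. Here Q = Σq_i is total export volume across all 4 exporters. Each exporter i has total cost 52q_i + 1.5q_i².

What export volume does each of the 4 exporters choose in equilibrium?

A representative exporter's profit is π_i = q_i(239 − Q) − 52q_i − 1.5q_i², with Q = q_i + Σ_{j≠i} q_j.
First-order condition: 187 − 5q_i − Σ_{j≠i} q_j = 0.
In a symmetric equilibrium every exporter chooses the same q, so Σ_{j≠i} q_j = 3q. The condition becomes 187 − 8q = 0, giving q = 187/8 = 23.375.

23.375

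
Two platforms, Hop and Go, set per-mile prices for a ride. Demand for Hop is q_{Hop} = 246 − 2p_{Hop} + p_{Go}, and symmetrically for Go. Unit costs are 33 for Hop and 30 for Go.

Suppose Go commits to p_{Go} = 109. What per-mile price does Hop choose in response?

Hop's profit: π = (p_{Hop} − 33)(246 − 2p_{Hop} + p_{Go}).
∂π/∂p_{Hop} = 312 − 4p_{Hop} + p_{Go} = 0 ⇒ p_{Hop} = 78 + 0.25p_{Go}.
At p_{Go} = 109: p_{Hop} = 78 + 0.25·109 = 105.25.

105.25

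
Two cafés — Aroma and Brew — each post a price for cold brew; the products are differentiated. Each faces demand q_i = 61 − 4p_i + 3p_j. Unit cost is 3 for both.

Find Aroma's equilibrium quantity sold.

46.4

Aroma's profit: π = (p_{Aroma} − 3)(61 − 4p_{Aroma} + 3p_{Brew}).
∂π/∂p_{Aroma} = 73 − 8p_{Aroma} + 3p_{Brew} = 0 ⇒ p_{Aroma} = 9.125 + 0.375p_{Brew}.
By symmetry p_{Brew} = p_{Aroma}; substituting into the reaction function, 0.625p_{Aroma} = 9.125 and p_{Aroma} = 14.6.
q_{Aroma} = 61 − 4·14.6 + 3·14.6 = 46.4.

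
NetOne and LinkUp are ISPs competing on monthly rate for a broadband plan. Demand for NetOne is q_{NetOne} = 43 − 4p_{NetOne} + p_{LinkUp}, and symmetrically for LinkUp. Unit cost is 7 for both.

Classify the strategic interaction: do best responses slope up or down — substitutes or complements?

strategic complements

NetOne's profit: π = (p_{NetOne} − 7)(43 − 4p_{NetOne} + p_{LinkUp}).
∂π/∂p_{NetOne} = 71 − 8p_{NetOne} + p_{LinkUp} = 0 ⇒ p_{NetOne} = 8.875 + 0.125p_{LinkUp}.
The best-response slope dp_{NetOne}/dp_{LinkUp} = 0.125 > 0: the reaction function is upward-sloping, so the choices are strategic complements.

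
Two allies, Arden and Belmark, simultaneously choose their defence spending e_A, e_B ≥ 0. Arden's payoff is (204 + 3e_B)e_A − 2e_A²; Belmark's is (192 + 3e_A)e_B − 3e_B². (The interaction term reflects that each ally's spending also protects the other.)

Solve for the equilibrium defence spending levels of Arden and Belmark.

Expanding Arden's payoff: 204e_A + 3e_Be_A − 2e_A².
∂π/∂e_A = 204 + 3e_B − 4e_A = 0, so e_A = 51 + 0.75e_B.
Likewise for Belmark: e_B = 32 + 0.5e_A.
Substituting the second reaction function into the first: e_A = 51 + 0.75(32 + 0.5e_A), which gives 0.625e_A = 75 ⇒ e_A = 120.
Then e_B = 32 + 0.5·120 = 92.

120, 92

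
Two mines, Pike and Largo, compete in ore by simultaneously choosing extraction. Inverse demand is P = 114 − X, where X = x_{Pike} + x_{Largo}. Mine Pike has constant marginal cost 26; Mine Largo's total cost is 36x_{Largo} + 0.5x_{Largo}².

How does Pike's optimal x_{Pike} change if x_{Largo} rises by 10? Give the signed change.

-5

Mine Pike's profit: π = x_{Pike}(114 − (x_{Pike} + x_{Largo})) − 26x_{Pike}.
∂π/∂x_{Pike} = 88 − 2x_{Pike} − x_{Largo} = 0, so x_{Pike} = 44 − 0.5x_{Largo}.
The reaction-function slope is −0.5, so a 10-unit rise in x_{Largo} moves x_{Pike} by −0.5 × 10 = −5. Pike's best response falls — the actions are strategic substitutes.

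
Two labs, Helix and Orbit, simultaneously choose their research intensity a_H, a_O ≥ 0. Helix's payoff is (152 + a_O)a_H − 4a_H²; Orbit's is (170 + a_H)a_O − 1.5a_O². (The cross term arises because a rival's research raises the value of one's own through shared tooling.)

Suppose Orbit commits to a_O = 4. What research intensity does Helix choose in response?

Expanding Helix's payoff: 152a_H + a_Oa_H − 4a_H².
∂π/∂a_H = 152 + a_O − 8a_H = 0, so a_H = 19 + 0.125a_O.
At a_O = 4: a_H = 19 + 0.125·4 = 19.5.

19.5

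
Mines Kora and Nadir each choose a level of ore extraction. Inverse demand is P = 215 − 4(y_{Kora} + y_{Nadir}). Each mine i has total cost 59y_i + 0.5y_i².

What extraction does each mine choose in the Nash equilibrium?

Mine Kora's profit: π = y_{Kora}(215 − 4(y_{Kora} + y_{Nadir})) − 59y_{Kora} − 0.5y_{Kora}².
∂π/∂y_{Kora} = 156 − 9y_{Kora} − 4y_{Nadir} = 0, so y_{Kora} = 52/3 − (4/9)y_{Nadir}.
The game is symmetric, so in equilibrium y_{Nadir} = y_{Kora}: the reaction function gives (13/9)y_{Kora} = 52/3, hence y_{Kora} = 12.

12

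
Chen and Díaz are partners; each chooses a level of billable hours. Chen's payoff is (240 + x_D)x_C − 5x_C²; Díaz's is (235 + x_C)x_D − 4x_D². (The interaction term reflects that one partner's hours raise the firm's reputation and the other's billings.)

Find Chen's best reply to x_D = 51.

Expanding Chen's payoff: 240x_C + x_Dx_C − 5x_C².
∂π/∂x_C = 240 + x_D − 10x_C = 0, so x_C = 24 + 0.1x_D.
At x_D = 51: x_C = 24 + 0.1·51 = 29.1.

29.1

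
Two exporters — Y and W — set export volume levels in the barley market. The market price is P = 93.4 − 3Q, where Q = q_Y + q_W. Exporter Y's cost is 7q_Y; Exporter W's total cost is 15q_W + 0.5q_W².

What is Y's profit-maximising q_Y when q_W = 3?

12.9

Exporter Y's profit: π = q_Y(93.4 − 3(q_Y + q_W)) − 7q_Y.
∂π/∂q_Y = 86.4 − 6q_Y − 3q_W = 0, so q_Y = 14.4 − 0.5q_W.
At q_W = 3: q_Y = 14.4 − 0.5·3 = 12.9.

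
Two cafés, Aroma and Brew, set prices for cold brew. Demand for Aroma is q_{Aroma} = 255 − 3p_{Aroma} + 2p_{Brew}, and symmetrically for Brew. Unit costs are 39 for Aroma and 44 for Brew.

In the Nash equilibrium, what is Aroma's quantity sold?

Aroma's profit: π = (p_{Aroma} − 39)(255 − 3p_{Aroma} + 2p_{Brew}).
∂π/∂p_{Aroma} = 372 − 6p_{Aroma} + 2p_{Brew} = 0 ⇒ p_{Aroma} = 62 + (1/3)p_{Brew}.
Similarly p_{Brew} = 64.5 + (1/3)p_{Aroma}.
Solving the two reaction functions simultaneously: (1 − (1/3)(1/3))p_{Aroma} = 62 + (1/3)·64.5, so (8/9)p_{Aroma} = 83.5 and p_{Aroma} = 93.9375.
Then p_{Brew} = 64.5 + (1/3)·93.9375 = 95.8125.
q_{Aroma} = 255 − 3·93.9375 + 2·95.8125 = 164.8125.

164.8125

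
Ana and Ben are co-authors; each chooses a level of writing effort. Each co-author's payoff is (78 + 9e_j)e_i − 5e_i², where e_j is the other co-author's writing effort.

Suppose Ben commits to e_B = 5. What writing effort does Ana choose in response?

12.3

Ana's payoff is (78 + 9e_B)e_A − 5e_A².
∂π/∂e_A = 78 + 9e_B − 10e_A = 0, so e_A = 7.8 + 0.9e_B.
At e_B = 5: e_A = 7.8 + 0.9·5 = 12.3.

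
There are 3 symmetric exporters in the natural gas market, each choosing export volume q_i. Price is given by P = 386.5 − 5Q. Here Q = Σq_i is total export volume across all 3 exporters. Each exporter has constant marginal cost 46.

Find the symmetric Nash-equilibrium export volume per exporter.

17.025

A representative exporter's profit is π_i = q_i(386.5 − 5Q) − 46q_i, with Q = q_i + Σ_{j≠i} q_j.
First-order condition: 340.5 − 10q_i − 5Σ_{j≠i} q_j = 0.
Imposing symmetry (q_j = q for all j) turns Σ_{j≠i} q_j into 2q, so 340.5 = 20q and q = 17.025.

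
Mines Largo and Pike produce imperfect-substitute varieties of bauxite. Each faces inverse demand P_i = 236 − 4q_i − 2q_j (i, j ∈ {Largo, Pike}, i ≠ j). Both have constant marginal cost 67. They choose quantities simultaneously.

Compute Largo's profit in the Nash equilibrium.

Mine Largo's profit: π = q_{Largo}(236 − 4q_{Largo} − 2q_{Pike}) − 67q_{Largo}.
∂π/∂q_{Largo} = 169 − 8q_{Largo} − 2q_{Pike} = 0 ⇒ q_{Largo} = 21.125 − 0.25q_{Pike}.
By symmetry q_{Pike} = q_{Largo}; substituting into the reaction function, 1.25q_{Largo} = 21.125 and q_{Largo} = 16.9.
P_{Largo} = 236 − 4·16.9 − 2·16.9 = 134.6.
Profit = (134.6 − 67)·16.9 = 1142.44.

1142.44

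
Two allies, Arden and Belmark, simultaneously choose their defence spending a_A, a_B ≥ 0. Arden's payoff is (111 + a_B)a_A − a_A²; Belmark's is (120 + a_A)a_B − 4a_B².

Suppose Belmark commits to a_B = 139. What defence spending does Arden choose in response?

125

Expanding Arden's payoff: 111a_A + a_Ba_A − a_A².
∂π/∂a_A = 111 + a_B − 2a_A = 0, so a_A = 55.5 + 0.5a_B.
At a_B = 139: a_A = 55.5 + 0.5·139 = 125.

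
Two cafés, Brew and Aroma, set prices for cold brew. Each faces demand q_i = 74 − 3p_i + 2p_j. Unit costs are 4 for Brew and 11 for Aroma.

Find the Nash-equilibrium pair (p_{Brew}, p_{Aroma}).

Brew's profit: π = (p_{Brew} − 4)(74 − 3p_{Brew} + 2p_{Aroma}).
∂π/∂p_{Brew} = 86 − 6p_{Brew} + 2p_{Aroma} = 0 ⇒ p_{Brew} = 43/3 + (1/3)p_{Aroma}.
Similarly p_{Aroma} = 107/6 + (1/3)p_{Brew}.
Substituting the second reaction function into the first: p_{Brew} = 43/3 + (1/3)(107/6 + (1/3)p_{Brew}), which gives (8/9)p_{Brew} = 365/18 ⇒ p_{Brew} = 22.8125.
Then p_{Aroma} = 107/6 + (1/3)·22.8125 = 25.4375.

22.8125, 25.4375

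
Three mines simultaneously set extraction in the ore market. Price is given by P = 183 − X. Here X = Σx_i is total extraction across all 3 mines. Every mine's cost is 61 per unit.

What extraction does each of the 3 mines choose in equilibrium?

30.5

A representative mine's profit is π_i = x_i(183 − X) − 61x_i, with X = x_i + Σ_{j≠i} x_j.
First-order condition: 122 − 2x_i − Σ_{j≠i} x_j = 0.
With identical mines, set every x_j = x: then 122 − 2x − 2x = 0, i.e. x = 122/4 = 30.5.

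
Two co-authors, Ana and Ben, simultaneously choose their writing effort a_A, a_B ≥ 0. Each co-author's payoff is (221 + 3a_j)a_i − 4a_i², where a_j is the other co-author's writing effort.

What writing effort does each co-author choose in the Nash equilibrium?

Ana's payoff is (221 + 3a_B)a_A − 4a_A².
∂π/∂a_A = 221 + 3a_B − 8a_A = 0, so a_A = 27.625 + 0.375a_B.
The game is symmetric, so in equilibrium a_B = a_A: the reaction function gives 0.625a_A = 27.625, hence a_A = 44.2.

44.2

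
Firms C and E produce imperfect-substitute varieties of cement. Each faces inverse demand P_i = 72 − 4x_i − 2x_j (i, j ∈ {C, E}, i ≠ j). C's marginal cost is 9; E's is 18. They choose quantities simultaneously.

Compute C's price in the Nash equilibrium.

Firm C's profit: π = x_C(72 − 4x_C − 2x_E) − 9x_C.
∂π/∂x_C = 63 − 8x_C − 2x_E = 0 ⇒ x_C = 7.875 − 0.25x_E.
Similarly x_E = 6.75 − 0.25x_C.
Solving the two reaction functions simultaneously: (1 − (−0.25)(−0.25))x_C = 7.875 − 0.25·6.75, so 0.9375x_C = 6.1875 and x_C = 6.6.
Then x_E = 6.75 − 0.25·6.6 = 5.1.
P_C = 72 − 4·6.6 − 2·5.1 = 35.4.

35.4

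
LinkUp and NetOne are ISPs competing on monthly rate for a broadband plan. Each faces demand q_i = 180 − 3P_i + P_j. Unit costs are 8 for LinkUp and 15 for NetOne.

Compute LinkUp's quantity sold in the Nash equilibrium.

100.2

LinkUp's profit: π = (P_{LinkUp} − 8)(180 − 3P_{LinkUp} + P_{NetOne}).
∂π/∂P_{LinkUp} = 204 − 6P_{LinkUp} + P_{NetOne} = 0 ⇒ P_{LinkUp} = 34 + (1/6)P_{NetOne}.
Similarly P_{NetOne} = 37.5 + (1/6)P_{LinkUp}.
Substituting the second reaction function into the first: P_{LinkUp} = 34 + (1/6)(37.5 + (1/6)P_{LinkUp}), which gives (35/36)P_{LinkUp} = 40.25 ⇒ P_{LinkUp} = 41.4.
Then P_{NetOne} = 37.5 + (1/6)·41.4 = 44.4.
q_{LinkUp} = 180 − 3·41.4 + 44.4 = 100.2.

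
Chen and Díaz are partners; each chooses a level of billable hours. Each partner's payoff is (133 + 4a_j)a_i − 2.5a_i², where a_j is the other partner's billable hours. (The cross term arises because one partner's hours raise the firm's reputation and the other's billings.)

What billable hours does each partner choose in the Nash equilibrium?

Chen's payoff is (133 + 4a_D)a_C − 2.5a_C².
∂π/∂a_C = 133 + 4a_D − 5a_C = 0, so a_C = 26.6 + 0.8a_D.
Setting a_C = a_D in the reaction function: a_C = 26.6 + 0.8a_C, so a_C = 26.6 / 0.2 = 133.

133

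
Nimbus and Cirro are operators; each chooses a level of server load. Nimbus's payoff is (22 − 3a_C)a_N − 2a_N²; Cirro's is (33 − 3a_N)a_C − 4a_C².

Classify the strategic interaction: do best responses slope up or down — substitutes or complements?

Expanding Nimbus's payoff: 22a_N − 3a_Ca_N − 2a_N².
∂π/∂a_N = 22 − 3a_C − 4a_N = 0, so a_N = 5.5 − 0.75a_C.
The best-response slope da_N/da_C = −0.75 < 0: the reaction function is downward-sloping, so the choices are strategic substitutes.

strategic substitutes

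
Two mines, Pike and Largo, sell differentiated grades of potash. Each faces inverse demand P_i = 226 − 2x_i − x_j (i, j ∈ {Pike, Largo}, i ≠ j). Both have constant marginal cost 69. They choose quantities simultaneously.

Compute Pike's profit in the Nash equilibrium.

1971.92

Mine Pike's profit: π = x_{Pike}(226 − 2x_{Pike} − x_{Largo}) − 69x_{Pike}.
∂π/∂x_{Pike} = 157 − 4x_{Pike} − x_{Largo} = 0 ⇒ x_{Pike} = 39.25 − 0.25x_{Largo}.
Setting x_{Pike} = x_{Largo} in the reaction function: x_{Pike} = 39.25 − 0.25x_{Pike}, so x_{Pike} = 39.25 / 1.25 = 31.4.
P_{Pike} = 226 − 2·31.4 − 31.4 = 131.8.
Profit = (131.8 − 69)·31.4 = 1971.92.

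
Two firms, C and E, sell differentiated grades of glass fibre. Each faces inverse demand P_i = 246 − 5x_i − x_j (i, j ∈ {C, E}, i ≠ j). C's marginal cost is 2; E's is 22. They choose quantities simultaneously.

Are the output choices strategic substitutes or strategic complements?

Firm C's profit: π = x_C(246 − 5x_C − x_E) − 2x_C.
∂π/∂x_C = 244 − 10x_C − x_E = 0 ⇒ x_C = 24.4 − 0.1x_E.
The best-response slope dx_C/dx_E = −0.1 < 0: the reaction function is downward-sloping, so the choices are strategic substitutes.

strategic substitutes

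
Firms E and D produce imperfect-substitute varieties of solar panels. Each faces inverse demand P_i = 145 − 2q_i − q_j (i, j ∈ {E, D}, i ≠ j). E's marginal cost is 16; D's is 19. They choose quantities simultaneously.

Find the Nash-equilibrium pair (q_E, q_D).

26, 25

Firm E's profit: π = q_E(145 − 2q_E − q_D) − 16q_E.
∂π/∂q_E = 129 − 4q_E − q_D = 0 ⇒ q_E = 32.25 − 0.25q_D.
Similarly q_D = 31.5 − 0.25q_E.
Plugging q_D into E's best response: q_E = 32.25 − 0.25(31.5 − 0.25q_E) ⇒ 0.9375q_E = 24.375, so q_E = 26.
Then q_D = 31.5 − 0.25·26 = 25.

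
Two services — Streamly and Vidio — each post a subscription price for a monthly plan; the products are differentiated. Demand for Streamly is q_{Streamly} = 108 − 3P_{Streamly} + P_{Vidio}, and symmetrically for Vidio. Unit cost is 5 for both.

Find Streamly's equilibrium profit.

Streamly's profit: π = (P_{Streamly} − 5)(108 − 3P_{Streamly} + P_{Vidio}).
∂π/∂P_{Streamly} = 123 − 6P_{Streamly} + P_{Vidio} = 0 ⇒ P_{Streamly} = 20.5 + (1/6)P_{Vidio}.
Setting P_{Streamly} = P_{Vidio} in the reaction function: P_{Streamly} = 20.5 + (1/6)P_{Streamly}, so P_{Streamly} = 20.5 / (5/6) = 24.6.
q_{Streamly} = 108 − 3·24.6 + 24.6 = 58.8.
Profit = (24.6 − 5)·58.8 = 1152.48.

1152.48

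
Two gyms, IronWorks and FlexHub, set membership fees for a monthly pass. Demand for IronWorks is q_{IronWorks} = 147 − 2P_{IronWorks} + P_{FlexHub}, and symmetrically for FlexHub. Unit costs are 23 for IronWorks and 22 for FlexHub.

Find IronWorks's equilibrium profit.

3394.88

IronWorks's profit: π = (P_{IronWorks} − 23)(147 − 2P_{IronWorks} + P_{FlexHub}).
∂π/∂P_{IronWorks} = 193 − 4P_{IronWorks} + P_{FlexHub} = 0 ⇒ P_{IronWorks} = 48.25 + 0.25P_{FlexHub}.
Similarly P_{FlexHub} = 47.75 + 0.25P_{IronWorks}.
Solving the two reaction functions simultaneously: (1 − (0.25)(0.25))P_{IronWorks} = 48.25 + 0.25·47.75, so 0.9375P_{IronWorks} = 60.1875 and P_{IronWorks} = 64.2.
Then P_{FlexHub} = 47.75 + 0.25·64.2 = 63.8.
q_{IronWorks} = 147 − 2·64.2 + 63.8 = 82.4.
Profit = (64.2 − 23)·82.4 = 3394.88.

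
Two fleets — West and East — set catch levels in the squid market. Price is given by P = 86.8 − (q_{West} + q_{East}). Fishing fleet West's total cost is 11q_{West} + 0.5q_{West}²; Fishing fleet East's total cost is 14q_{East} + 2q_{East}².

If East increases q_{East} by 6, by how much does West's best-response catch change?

-2

Fishing fleet West's profit: π = q_{West}(86.8 − (q_{West} + q_{East})) − 11q_{West} − 0.5q_{West}².
∂π/∂q_{West} = 75.8 − 3q_{West} − q_{East} = 0, so q_{West} = 379/15 − (1/3)q_{East}.
The reaction-function slope is −1/3, so a 6-unit rise in q_{East} moves q_{West} by −1/3 × 6 = −2. West's best response falls — the actions are strategic substitutes.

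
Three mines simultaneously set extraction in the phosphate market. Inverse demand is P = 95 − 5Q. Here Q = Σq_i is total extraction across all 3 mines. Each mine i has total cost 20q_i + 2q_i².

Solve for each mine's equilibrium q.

3.125

A representative mine's profit is π_i = q_i(95 − 5Q) − 20q_i − 2q_i², with Q = q_i + Σ_{j≠i} q_j.
First-order condition: 75 − 14q_i − 5Σ_{j≠i} q_j = 0.
In a symmetric equilibrium every mine chooses the same q, so Σ_{j≠i} q_j = 2q. The condition becomes 75 − 24q = 0, giving q = 75/24 = 3.125.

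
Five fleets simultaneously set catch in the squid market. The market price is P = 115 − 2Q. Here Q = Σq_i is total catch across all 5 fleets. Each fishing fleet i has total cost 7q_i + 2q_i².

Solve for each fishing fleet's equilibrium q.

A representative fishing fleet's profit is π_i = q_i(115 − 2Q) − 7q_i − 2q_i², with Q = q_i + Σ_{j≠i} q_j.
First-order condition: 108 − 8q_i − 2Σ_{j≠i} q_j = 0.
In a symmetric equilibrium every fishing fleet chooses the same q, so Σ_{j≠i} q_j = 4q. The condition becomes 108 − 16q = 0, giving q = 108/16 = 6.75.

6.75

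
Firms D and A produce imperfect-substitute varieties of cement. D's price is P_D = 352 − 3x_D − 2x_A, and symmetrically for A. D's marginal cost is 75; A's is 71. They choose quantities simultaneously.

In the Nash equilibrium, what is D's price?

178.125

Firm D's profit: π = x_D(352 − 3x_D − 2x_A) − 75x_D.
∂π/∂x_D = 277 − 6x_D − 2x_A = 0 ⇒ x_D = 277/6 − (1/3)x_A.
Similarly x_A = 281/6 − (1/3)x_D.
Solving the two reaction functions simultaneously: (1 − (−1/3)(−1/3))x_D = 277/6 − (1/3)·(281/6), so (8/9)x_D = 275/9 and x_D = 34.375.
Then x_A = 281/6 − (1/3)·34.375 = 35.375.
P_D = 352 − 3·34.375 − 2·35.375 = 178.125.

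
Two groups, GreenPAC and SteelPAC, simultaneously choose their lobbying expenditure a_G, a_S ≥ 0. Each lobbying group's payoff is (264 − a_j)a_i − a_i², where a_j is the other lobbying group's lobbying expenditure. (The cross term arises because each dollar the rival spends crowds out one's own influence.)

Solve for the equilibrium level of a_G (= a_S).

88

GreenPAC's payoff is (264 − a_S)a_G − a_G².
∂π/∂a_G = 264 − a_S − 2a_G = 0, so a_G = 132 − 0.5a_S.
Setting a_G = a_S in the reaction function: a_G = 132 − 0.5a_G, so a_G = 132 / 1.5 = 88.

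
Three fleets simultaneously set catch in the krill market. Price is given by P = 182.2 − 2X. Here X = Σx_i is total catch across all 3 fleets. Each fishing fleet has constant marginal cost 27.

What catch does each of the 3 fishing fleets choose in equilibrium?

19.4

A representative fishing fleet's profit is π_i = x_i(182.2 − 2X) − 27x_i, with X = x_i + Σ_{j≠i} x_j.
First-order condition: 155.2 − 4x_i − 2Σ_{j≠i} x_j = 0.
With identical fishing fleets, set every x_j = x: then 155.2 − 4x − 4x = 0, i.e. x = 155.2/8 = 19.4.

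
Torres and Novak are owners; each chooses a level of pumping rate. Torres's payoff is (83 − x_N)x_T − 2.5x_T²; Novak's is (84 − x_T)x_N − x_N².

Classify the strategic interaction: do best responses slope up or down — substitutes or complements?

Expanding Torres's payoff: 83x_T − x_Nx_T − 2.5x_T².
∂π/∂x_T = 83 − x_N − 5x_T = 0, so x_T = 16.6 − 0.2x_N.
The best-response slope dx_T/dx_N = −0.2 < 0: the reaction function is downward-sloping, so the choices are strategic substitutes.

strategic substitutes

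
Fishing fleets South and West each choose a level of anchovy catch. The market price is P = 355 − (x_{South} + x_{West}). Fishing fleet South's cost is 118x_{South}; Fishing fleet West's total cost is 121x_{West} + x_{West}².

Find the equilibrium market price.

220

Fishing fleet South's profit: π = x_{South}(355 − (x_{South} + x_{West})) − 118x_{South}.
∂π/∂x_{South} = 237 − 2x_{South} − x_{West} = 0, so x_{South} = 118.5 − 0.5x_{West}.
For West: ∂π/∂x_{West} = 234 − 4x_{West} − x_{South} = 0 ⇒ x_{West} = 58.5 − 0.25x_{South}.
Plugging x_{West} into South's best response: x_{South} = 118.5 − 0.5(58.5 − 0.25x_{South}) ⇒ 0.875x_{South} = 89.25, so x_{South} = 102.
Then x_{West} = 58.5 − 0.25·102 = 33.
Equilibrium price: P = 355 − 135 = 220.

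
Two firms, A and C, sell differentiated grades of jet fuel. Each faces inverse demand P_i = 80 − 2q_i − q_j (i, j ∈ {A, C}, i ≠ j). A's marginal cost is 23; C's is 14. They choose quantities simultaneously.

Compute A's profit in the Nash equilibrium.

233.28

Firm A's profit: π = q_A(80 − 2q_A − q_C) − 23q_A.
∂π/∂q_A = 57 − 4q_A − q_C = 0 ⇒ q_A = 14.25 − 0.25q_C.
Similarly q_C = 16.5 − 0.25q_A.
Solving the two reaction functions simultaneously: (1 − (−0.25)(−0.25))q_A = 14.25 − 0.25·16.5, so 0.9375q_A = 10.125 and q_A = 10.8.
Then q_C = 16.5 − 0.25·10.8 = 13.8.
P_A = 80 − 2·10.8 − 13.8 = 44.6.
Profit = (44.6 − 23)·10.8 = 233.28.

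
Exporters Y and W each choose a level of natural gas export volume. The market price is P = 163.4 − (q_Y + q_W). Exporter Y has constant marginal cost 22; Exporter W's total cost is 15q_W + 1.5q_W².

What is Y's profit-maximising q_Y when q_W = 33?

54.2

Exporter Y's profit: π = q_Y(163.4 − (q_Y + q_W)) − 22q_Y.
∂π/∂q_Y = 141.4 − 2q_Y − q_W = 0, so q_Y = 70.7 − 0.5q_W.
At q_W = 33: q_Y = 70.7 − 0.5·33 = 54.2.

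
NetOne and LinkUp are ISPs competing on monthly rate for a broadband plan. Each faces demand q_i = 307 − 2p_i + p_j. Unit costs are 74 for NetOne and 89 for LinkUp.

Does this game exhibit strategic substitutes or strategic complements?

NetOne's profit: π = (p_{NetOne} − 74)(307 − 2p_{NetOne} + p_{LinkUp}).
∂π/∂p_{NetOne} = 455 − 4p_{NetOne} + p_{LinkUp} = 0 ⇒ p_{NetOne} = 113.75 + 0.25p_{LinkUp}.
The best-response slope dp_{NetOne}/dp_{LinkUp} = 0.25 > 0: the reaction function is upward-sloping, so the choices are strategic complements.

strategic complements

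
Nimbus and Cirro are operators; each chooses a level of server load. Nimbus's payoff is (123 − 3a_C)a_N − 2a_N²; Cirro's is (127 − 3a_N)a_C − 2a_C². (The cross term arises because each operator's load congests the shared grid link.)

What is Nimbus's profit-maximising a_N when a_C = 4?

Expanding Nimbus's payoff: 123a_N − 3a_Ca_N − 2a_N².
∂π/∂a_N = 123 − 3a_C − 4a_N = 0, so a_N = 30.75 − 0.75a_C.
At a_C = 4: a_N = 30.75 − 0.75·4 = 27.75.

27.75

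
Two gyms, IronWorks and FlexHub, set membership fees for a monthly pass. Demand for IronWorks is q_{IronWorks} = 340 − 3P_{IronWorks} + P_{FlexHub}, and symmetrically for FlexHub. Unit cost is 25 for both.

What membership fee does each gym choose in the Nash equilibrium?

83

IronWorks's profit: π = (P_{IronWorks} − 25)(340 − 3P_{IronWorks} + P_{FlexHub}).
∂π/∂P_{IronWorks} = 415 − 6P_{IronWorks} + P_{FlexHub} = 0 ⇒ P_{IronWorks} = 415/6 + (1/6)P_{FlexHub}.
Setting P_{IronWorks} = P_{FlexHub} in the reaction function: P_{IronWorks} = 415/6 + (1/6)P_{IronWorks}, so P_{IronWorks} = (415/6) / (5/6) = 83.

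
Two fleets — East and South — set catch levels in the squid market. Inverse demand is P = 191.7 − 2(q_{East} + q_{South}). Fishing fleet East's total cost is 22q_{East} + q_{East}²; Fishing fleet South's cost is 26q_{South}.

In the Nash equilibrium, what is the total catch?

50.11

Fishing fleet East's profit: π = q_{East}(191.7 − 2(q_{East} + q_{South})) − 22q_{East} − q_{East}².
∂π/∂q_{East} = 169.7 − 6q_{East} − 2q_{South} = 0, so q_{East} = 1697/60 − (1/3)q_{South}.
For South: ∂π/∂q_{South} = 165.7 − 4q_{South} − 2q_{East} = 0 ⇒ q_{South} = 41.425 − 0.5q_{East}.
Plugging q_{South} into East's best response: q_{East} = 1697/60 − (1/3)(41.425 − 0.5q_{East}) ⇒ (5/6)q_{East} = 14.475, so q_{East} = 17.37.
Then q_{South} = 41.425 − 0.5·17.37 = 32.74.
Total catch: 17.37 + 32.74 = 50.11.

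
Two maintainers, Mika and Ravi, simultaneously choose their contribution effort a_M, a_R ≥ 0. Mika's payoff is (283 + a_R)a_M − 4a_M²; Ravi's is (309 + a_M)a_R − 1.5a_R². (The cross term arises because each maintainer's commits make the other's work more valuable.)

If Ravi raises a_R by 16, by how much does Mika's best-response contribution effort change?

Expanding Mika's payoff: 283a_M + a_Ra_M − 4a_M².
∂π/∂a_M = 283 + a_R − 8a_M = 0, so a_M = 35.375 + 0.125a_R.
The reaction-function slope is 0.125, so a 16-unit rise in a_R moves a_M by 0.125 × 16 = 2. Mika's best response rises — the actions are strategic complements.

2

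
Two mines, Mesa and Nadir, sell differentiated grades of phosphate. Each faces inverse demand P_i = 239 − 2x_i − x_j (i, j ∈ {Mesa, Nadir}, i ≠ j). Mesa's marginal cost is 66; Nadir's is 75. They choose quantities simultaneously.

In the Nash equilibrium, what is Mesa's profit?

2478.08

Mine Mesa's profit: π = x_{Mesa}(239 − 2x_{Mesa} − x_{Nadir}) − 66x_{Mesa}.
∂π/∂x_{Mesa} = 173 − 4x_{Mesa} − x_{Nadir} = 0 ⇒ x_{Mesa} = 43.25 − 0.25x_{Nadir}.
Similarly x_{Nadir} = 41 − 0.25x_{Mesa}.
Solving the two reaction functions simultaneously: (1 − (−0.25)(−0.25))x_{Mesa} = 43.25 − 0.25·41, so 0.9375x_{Mesa} = 33 and x_{Mesa} = 35.2.
Then x_{Nadir} = 41 − 0.25·35.2 = 32.2.
P_{Mesa} = 239 − 2·35.2 − 32.2 = 136.4.
Profit = (136.4 − 66)·35.2 = 2478.08.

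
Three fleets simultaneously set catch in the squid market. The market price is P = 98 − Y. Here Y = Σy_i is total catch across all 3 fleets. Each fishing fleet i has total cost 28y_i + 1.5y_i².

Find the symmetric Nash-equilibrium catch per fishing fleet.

10

A representative fishing fleet's profit is π_i = y_i(98 − Y) − 28y_i − 1.5y_i², with Y = y_i + Σ_{j≠i} y_j.
First-order condition: 70 − 5y_i − Σ_{j≠i} y_j = 0.
In a symmetric equilibrium every fishing fleet chooses the same y, so Σ_{j≠i} y_j = 2y. The condition becomes 70 − 7y = 0, giving y = 70/7 = 10.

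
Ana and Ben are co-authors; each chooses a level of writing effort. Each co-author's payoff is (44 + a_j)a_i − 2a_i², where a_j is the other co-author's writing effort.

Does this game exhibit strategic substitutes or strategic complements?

Ana's payoff is (44 + a_B)a_A − 2a_A².
∂π/∂a_A = 44 + a_B − 4a_A = 0, so a_A = 11 + 0.25a_B.
The best-response slope da_A/da_B = 0.25 > 0: the reaction function is upward-sloping, so the choices are strategic complements.

strategic complements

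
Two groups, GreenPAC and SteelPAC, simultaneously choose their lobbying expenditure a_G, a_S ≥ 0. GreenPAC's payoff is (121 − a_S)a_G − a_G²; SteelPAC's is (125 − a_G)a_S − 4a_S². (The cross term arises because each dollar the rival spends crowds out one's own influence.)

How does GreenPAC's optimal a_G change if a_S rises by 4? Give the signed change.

-2

Expanding GreenPAC's payoff: 121a_G − a_Sa_G − a_G².
∂π/∂a_G = 121 − a_S − 2a_G = 0, so a_G = 60.5 − 0.5a_S.
The reaction-function slope is −0.5, so a 4-unit rise in a_S moves a_G by −0.5 × 4 = −2. GreenPAC's best response falls — the actions are strategic substitutes.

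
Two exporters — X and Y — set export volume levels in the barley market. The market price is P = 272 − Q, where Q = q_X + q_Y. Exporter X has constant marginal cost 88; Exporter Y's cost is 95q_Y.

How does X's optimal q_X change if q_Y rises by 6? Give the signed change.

-3

Exporter X's profit: π = q_X(272 − (q_X + q_Y)) − 88q_X.
∂π/∂q_X = 184 − 2q_X − q_Y = 0, so q_X = 92 − 0.5q_Y.
The reaction-function slope is −0.5, so a 6-unit rise in q_Y moves q_X by −0.5 × 6 = −3. X's best response falls — the actions are strategic substitutes.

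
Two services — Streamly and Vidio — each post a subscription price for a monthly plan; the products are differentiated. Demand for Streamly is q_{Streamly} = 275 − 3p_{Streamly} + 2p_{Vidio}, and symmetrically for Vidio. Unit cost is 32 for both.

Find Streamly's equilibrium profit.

Streamly's profit: π = (p_{Streamly} − 32)(275 − 3p_{Streamly} + 2p_{Vidio}).
∂π/∂p_{Streamly} = 371 − 6p_{Streamly} + 2p_{Vidio} = 0 ⇒ p_{Streamly} = 371/6 + (1/3)p_{Vidio}.
By symmetry p_{Vidio} = p_{Streamly}; substituting into the reaction function, (2/3)p_{Streamly} = 371/6 and p_{Streamly} = 92.75.
q_{Streamly} = 275 − 3·92.75 + 2·92.75 = 182.25.
Profit = (92.75 − 32)·182.25 = 11071.6875.

11071.6875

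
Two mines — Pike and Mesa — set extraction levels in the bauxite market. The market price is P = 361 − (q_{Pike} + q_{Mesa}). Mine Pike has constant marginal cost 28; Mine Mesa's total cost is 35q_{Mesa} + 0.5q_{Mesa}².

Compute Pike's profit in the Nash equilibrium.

18117.16

Mine Pike's profit: π = q_{Pike}(361 − (q_{Pike} + q_{Mesa})) − 28q_{Pike}.
∂π/∂q_{Pike} = 333 − 2q_{Pike} − q_{Mesa} = 0, so q_{Pike} = 166.5 − 0.5q_{Mesa}.
For Mesa: ∂π/∂q_{Mesa} = 326 − 3q_{Mesa} − q_{Pike} = 0 ⇒ q_{Mesa} = 326/3 − (1/3)q_{Pike}.
Substituting the second reaction function into the first: q_{Pike} = 166.5 − 0.5(326/3 − (1/3)q_{Pike}), which gives (5/6)q_{Pike} = 673/6 ⇒ q_{Pike} = 134.6.
Then q_{Mesa} = 326/3 − (1/3)·134.6 = 63.8.
Price P = 361 − 198.4 = 162.6.
Pike's profit: (162.6 − 28)·134.6 = 18117.16.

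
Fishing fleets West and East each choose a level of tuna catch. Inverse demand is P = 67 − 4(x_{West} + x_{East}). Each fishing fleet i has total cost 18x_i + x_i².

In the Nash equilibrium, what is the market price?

39

Fishing fleet West's profit: π = x_{West}(67 − 4(x_{West} + x_{East})) − 18x_{West} − x_{West}².
∂π/∂x_{West} = 49 − 10x_{West} − 4x_{East} = 0, so x_{West} = 4.9 − 0.4x_{East}.
Setting x_{West} = x_{East} in the reaction function: x_{West} = 4.9 − 0.4x_{West}, so x_{West} = 4.9 / 1.4 = 3.5.
Equilibrium price: P = 67 − 4·7 = 39.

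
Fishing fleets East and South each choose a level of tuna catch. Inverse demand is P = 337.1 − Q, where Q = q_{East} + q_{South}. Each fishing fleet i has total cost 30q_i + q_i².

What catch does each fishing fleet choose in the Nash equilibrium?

61.42

Fishing fleet East's profit: π = q_{East}(337.1 − (q_{East} + q_{South})) − 30q_{East} − q_{East}².
∂π/∂q_{East} = 307.1 − 4q_{East} − q_{South} = 0, so q_{East} = 76.775 − 0.25q_{South}.
The game is symmetric, so in equilibrium q_{South} = q_{East}: the reaction function gives 1.25q_{East} = 76.775, hence q_{East} = 61.42.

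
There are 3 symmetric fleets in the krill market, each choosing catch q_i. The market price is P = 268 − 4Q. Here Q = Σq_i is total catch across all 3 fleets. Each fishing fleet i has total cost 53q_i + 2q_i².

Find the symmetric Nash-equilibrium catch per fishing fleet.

A representative fishing fleet's profit is π_i = q_i(268 − 4Q) − 53q_i − 2q_i², with Q = q_i + Σ_{j≠i} q_j.
First-order condition: 215 − 12q_i − 4Σ_{j≠i} q_j = 0.
With identical fishing fleets, set every q_j = q: then 215 − 12q − 8q = 0, i.e. q = 215/20 = 10.75.

10.75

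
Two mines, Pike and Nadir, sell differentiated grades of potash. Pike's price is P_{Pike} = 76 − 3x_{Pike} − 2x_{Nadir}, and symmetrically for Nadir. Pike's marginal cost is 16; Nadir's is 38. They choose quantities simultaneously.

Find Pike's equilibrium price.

42.625

Mine Pike's profit: π = x_{Pike}(76 − 3x_{Pike} − 2x_{Nadir}) − 16x_{Pike}.
∂π/∂x_{Pike} = 60 − 6x_{Pike} − 2x_{Nadir} = 0 ⇒ x_{Pike} = 10 − (1/3)x_{Nadir}.
Similarly x_{Nadir} = 19/3 − (1/3)x_{Pike}.
Substituting the second reaction function into the first: x_{Pike} = 10 − (1/3)(19/3 − (1/3)x_{Pike}), which gives (8/9)x_{Pike} = 71/9 ⇒ x_{Pike} = 8.875.
Then x_{Nadir} = 19/3 − (1/3)·8.875 = 3.375.
P_{Pike} = 76 − 3·8.875 − 2·3.375 = 42.625.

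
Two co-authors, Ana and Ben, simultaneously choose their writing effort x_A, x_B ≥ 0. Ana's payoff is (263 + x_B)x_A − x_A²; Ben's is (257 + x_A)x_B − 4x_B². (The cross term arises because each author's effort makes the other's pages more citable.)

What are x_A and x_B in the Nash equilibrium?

157.4, 51.8

Expanding Ana's payoff: 263x_A + x_Bx_A − x_A².
∂π/∂x_A = 263 + x_B − 2x_A = 0, so x_A = 131.5 + 0.5x_B.
Likewise for Ben: x_B = 32.125 + 0.125x_A.
Substituting the second reaction function into the first: x_A = 131.5 + 0.5(32.125 + 0.125x_A), which gives 0.9375x_A = 147.5625 ⇒ x_A = 157.4.
Then x_B = 32.125 + 0.125·157.4 = 51.8.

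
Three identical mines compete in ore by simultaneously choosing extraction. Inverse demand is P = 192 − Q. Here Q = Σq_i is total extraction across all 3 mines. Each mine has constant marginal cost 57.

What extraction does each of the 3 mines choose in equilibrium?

33.75

A representative mine's profit is π_i = q_i(192 − Q) − 57q_i, with Q = q_i + Σ_{j≠i} q_j.
First-order condition: 135 − 2q_i − Σ_{j≠i} q_j = 0.
With identical mines, set every q_j = q: then 135 − 2q − 2q = 0, i.e. q = 135/4 = 33.75.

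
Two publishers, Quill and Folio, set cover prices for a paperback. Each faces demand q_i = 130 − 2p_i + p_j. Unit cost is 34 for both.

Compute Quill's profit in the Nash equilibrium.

Quill's profit: π = (p_{Quill} − 34)(130 − 2p_{Quill} + p_{Folio}).
∂π/∂p_{Quill} = 198 − 4p_{Quill} + p_{Folio} = 0 ⇒ p_{Quill} = 49.5 + 0.25p_{Folio}.
The game is symmetric, so in equilibrium p_{Folio} = p_{Quill}: the reaction function gives 0.75p_{Quill} = 49.5, hence p_{Quill} = 66.
q_{Quill} = 130 − 2·66 + 66 = 64.
Profit = (66 − 34)·64 = 2048.

2048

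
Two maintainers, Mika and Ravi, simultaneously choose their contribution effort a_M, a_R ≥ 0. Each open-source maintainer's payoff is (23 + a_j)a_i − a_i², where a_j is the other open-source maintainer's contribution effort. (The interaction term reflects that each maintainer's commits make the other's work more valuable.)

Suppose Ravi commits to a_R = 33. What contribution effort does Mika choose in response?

28

Mika's payoff is (23 + a_R)a_M − a_M².
∂π/∂a_M = 23 + a_R − 2a_M = 0, so a_M = 11.5 + 0.5a_R.
At a_R = 33: a_M = 11.5 + 0.5·33 = 28.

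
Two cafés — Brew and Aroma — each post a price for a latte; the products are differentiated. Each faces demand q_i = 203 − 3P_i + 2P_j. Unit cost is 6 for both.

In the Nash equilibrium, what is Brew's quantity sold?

Brew's profit: π = (P_{Brew} − 6)(203 − 3P_{Brew} + 2P_{Aroma}).
∂π/∂P_{Brew} = 221 − 6P_{Brew} + 2P_{Aroma} = 0 ⇒ P_{Brew} = 221/6 + (1/3)P_{Aroma}.
By symmetry P_{Aroma} = P_{Brew}; substituting into the reaction function, (2/3)P_{Brew} = 221/6 and P_{Brew} = 55.25.
q_{Brew} = 203 − 3·55.25 + 2·55.25 = 147.75.

147.75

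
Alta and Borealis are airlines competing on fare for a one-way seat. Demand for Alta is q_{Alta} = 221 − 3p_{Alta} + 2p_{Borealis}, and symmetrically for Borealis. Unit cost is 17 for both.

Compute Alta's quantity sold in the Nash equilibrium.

Alta's profit: π = (p_{Alta} − 17)(221 − 3p_{Alta} + 2p_{Borealis}).
∂π/∂p_{Alta} = 272 − 6p_{Alta} + 2p_{Borealis} = 0 ⇒ p_{Alta} = 136/3 + (1/3)p_{Borealis}.
The game is symmetric, so in equilibrium p_{Borealis} = p_{Alta}: the reaction function gives (2/3)p_{Alta} = 136/3, hence p_{Alta} = 68.
q_{Alta} = 221 − 3·68 + 2·68 = 153.

153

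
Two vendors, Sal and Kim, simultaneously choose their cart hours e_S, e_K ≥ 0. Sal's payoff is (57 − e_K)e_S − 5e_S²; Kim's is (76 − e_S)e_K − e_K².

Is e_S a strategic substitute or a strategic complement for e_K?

strategic substitutes

Expanding Sal's payoff: 57e_S − e_Ke_S − 5e_S².
∂π/∂e_S = 57 − e_K − 10e_S = 0, so e_S = 5.7 − 0.1e_K.
The best-response slope de_S/de_K = −0.1 < 0: the reaction function is downward-sloping, so the choices are strategic substitutes.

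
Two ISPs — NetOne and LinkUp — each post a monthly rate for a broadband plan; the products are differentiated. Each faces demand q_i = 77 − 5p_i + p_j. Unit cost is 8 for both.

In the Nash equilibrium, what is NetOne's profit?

NetOne's profit: π = (p_{NetOne} − 8)(77 − 5p_{NetOne} + p_{LinkUp}).
∂π/∂p_{NetOne} = 117 − 10p_{NetOne} + p_{LinkUp} = 0 ⇒ p_{NetOne} = 11.7 + 0.1p_{LinkUp}.
By symmetry p_{LinkUp} = p_{NetOne}; substituting into the reaction function, 0.9p_{NetOne} = 11.7 and p_{NetOne} = 13.
q_{NetOne} = 77 − 5·13 + 13 = 25.
Profit = (13 − 8)·25 = 125.

125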